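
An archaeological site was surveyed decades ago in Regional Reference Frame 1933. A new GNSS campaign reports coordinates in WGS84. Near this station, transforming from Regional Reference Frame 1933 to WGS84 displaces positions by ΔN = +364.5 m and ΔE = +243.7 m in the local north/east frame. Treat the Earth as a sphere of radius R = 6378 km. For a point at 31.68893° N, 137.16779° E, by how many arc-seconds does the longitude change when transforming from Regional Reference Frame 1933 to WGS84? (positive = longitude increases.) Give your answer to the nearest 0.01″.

At latitude 31.68893°, cos φ = 0.850913.
One radian of longitude at latitude φ spans R cos φ, so Δλ = ΔE / (R cos φ) = 243.7 / (6378000 × 0.850913) = 4.4904e-05 rad = 9.262″.

Δλ = 9.26″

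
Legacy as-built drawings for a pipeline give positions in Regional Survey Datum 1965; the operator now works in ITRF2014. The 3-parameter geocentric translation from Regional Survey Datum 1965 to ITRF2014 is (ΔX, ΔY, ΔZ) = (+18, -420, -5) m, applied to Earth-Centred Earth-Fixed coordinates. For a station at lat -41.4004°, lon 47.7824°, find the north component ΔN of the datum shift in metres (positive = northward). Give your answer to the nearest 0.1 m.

The local north axis is (−sin φ cos λ, −sin φ sin λ, cos φ), giving ΔN = 7.999 − 205.704 − 3.751 = -201.46 m.

ΔN = -201.5 m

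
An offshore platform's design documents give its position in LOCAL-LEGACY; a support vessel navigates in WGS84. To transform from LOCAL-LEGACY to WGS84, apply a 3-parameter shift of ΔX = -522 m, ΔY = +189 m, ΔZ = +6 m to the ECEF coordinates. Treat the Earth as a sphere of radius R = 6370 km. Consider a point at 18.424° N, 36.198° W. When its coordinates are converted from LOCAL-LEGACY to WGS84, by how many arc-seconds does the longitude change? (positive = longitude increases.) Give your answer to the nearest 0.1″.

sin φ = 0.316046, cos φ = 0.948744, sin λ = -0.590577, cos λ = 0.806981.
East component: ΔE = −sin λ·ΔX + cos λ·ΔY = −(-0.590577)(-522) + (0.806981)(189) = -155.76 m.
1° of latitude spans πR/180 = 111177 m; at latitude φ, 1° of longitude spans that × cos φ = 105478.9 m, so Δλ = -155.76 / 105478.9 × 3600 = -5.316″.

Δλ = -5.3″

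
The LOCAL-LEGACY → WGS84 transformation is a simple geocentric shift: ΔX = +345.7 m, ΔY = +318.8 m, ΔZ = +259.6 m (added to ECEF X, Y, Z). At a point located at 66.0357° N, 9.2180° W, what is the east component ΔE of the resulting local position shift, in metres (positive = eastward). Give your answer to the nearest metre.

The local east axis at (φ, λ) is (−sin λ, cos λ, 0), so ΔE = −sin(-9.2180°)·345.7 + cos(-9.2180°)·318.8 = 370.06 m.

ΔE = 370 m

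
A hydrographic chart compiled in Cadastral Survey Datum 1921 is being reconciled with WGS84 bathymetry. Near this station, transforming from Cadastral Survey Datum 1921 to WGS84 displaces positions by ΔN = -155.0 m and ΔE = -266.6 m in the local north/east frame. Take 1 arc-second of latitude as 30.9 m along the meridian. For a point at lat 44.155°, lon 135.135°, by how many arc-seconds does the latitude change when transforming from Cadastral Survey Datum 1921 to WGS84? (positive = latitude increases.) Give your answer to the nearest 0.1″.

1″ of latitude = 30.90 m, so Δφ = -155.0 / 30.90 = -5.016″.

Δφ = -5.0″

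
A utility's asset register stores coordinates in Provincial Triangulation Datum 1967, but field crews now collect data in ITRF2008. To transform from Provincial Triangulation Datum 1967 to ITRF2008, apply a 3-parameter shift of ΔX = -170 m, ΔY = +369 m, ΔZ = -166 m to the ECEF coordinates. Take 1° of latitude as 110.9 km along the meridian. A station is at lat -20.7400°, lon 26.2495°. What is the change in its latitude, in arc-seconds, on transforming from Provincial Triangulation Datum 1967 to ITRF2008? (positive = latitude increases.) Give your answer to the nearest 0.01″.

sin φ = -0.354128, cos φ = 0.935197, sin λ = 0.442281, cos λ = 0.896877.
North component: ΔN = −sin φ cos λ·ΔX − sin φ sin λ·ΔY + cos φ·ΔZ = −(-0.354128)(0.896877)(-170) − (-0.354128)(0.442281)(369) + (0.935197)(-166) = -151.44 m.
1° of latitude spans 110900 m, so Δφ = -151.44 / 110900 × 3600 = -4.916″.

Δφ = -4.92″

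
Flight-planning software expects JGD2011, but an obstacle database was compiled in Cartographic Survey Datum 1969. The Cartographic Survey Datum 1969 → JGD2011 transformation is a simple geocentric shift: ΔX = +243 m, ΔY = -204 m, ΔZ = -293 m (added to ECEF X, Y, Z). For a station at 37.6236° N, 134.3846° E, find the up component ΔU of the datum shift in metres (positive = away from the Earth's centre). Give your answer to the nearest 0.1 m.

ΔU = -429.0 m

The local up (radial) axis is (cos φ cos λ, cos φ sin λ, sin φ), giving ΔU = -134.624 − 115.472 − 178.868 = -428.96 m.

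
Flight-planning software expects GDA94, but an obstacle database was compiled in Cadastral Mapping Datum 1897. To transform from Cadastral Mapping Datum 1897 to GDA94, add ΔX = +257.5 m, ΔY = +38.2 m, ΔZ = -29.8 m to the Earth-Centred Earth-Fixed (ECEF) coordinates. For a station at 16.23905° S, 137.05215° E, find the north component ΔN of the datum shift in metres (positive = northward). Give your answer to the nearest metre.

ΔN = -74 m

At φ = -16.23905°, λ = 137.05215°: sin φ = -0.279646, cos φ = 0.960103, sin λ = 0.681332, cos λ = -0.731974.
ΔN = −sin φ cos λ·ΔX − sin φ sin λ·ΔY + cos φ·ΔZ = −(-0.279646)(-0.731974)(257.5) − (-0.279646)(0.681332)(38.2) + (0.960103)(-29.8) = -74.04 m.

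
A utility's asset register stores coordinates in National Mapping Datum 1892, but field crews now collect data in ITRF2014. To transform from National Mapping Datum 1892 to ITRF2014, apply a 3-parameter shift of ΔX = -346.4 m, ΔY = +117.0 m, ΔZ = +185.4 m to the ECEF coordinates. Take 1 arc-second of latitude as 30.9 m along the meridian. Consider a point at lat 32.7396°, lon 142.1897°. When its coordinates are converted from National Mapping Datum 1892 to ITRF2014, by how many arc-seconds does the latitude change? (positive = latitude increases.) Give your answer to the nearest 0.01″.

sin φ = 0.540822, cos φ = 0.841137, sin λ = 0.613049, cos λ = -0.790045.
North component: ΔN = −sin φ cos λ·ΔX − sin φ sin λ·ΔY + cos φ·ΔZ = −(0.540822)(-0.790045)(-346.4) − (0.540822)(0.613049)(117.0) + (0.841137)(185.4) = -30.85 m.
1° of latitude spans 3600 × 30.90 = 111240 m, so Δφ = -30.85 / 111240 × 3600 = -0.998″.

Δφ = -1.00″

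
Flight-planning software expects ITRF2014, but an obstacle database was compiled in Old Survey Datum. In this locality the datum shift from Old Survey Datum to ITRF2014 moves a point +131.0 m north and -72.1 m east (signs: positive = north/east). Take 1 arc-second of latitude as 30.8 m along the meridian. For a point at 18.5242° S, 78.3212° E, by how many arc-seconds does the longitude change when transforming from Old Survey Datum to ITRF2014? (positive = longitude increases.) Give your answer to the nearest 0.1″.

Δλ = -2.5″

At latitude -18.5242°, cos φ = 0.948190.
1″ of longitude at this latitude = 30.80 × cos φ = 29.2042 m, so Δλ = -72.1 / 29.2042 = -2.469″.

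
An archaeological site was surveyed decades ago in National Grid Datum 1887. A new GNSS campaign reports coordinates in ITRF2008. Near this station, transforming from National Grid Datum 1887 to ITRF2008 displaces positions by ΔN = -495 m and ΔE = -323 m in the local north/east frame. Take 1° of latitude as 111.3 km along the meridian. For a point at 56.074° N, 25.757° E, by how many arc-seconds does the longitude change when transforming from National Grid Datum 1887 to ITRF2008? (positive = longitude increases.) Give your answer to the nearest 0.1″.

At latitude 56.074°, cos φ = 0.558122.
1° of longitude at this latitude = 111.3 × cos φ = 62.12 km, so Δλ = -323.0 / 62118.9 = -0.0051997° = -18.719″.

Δλ = -18.7″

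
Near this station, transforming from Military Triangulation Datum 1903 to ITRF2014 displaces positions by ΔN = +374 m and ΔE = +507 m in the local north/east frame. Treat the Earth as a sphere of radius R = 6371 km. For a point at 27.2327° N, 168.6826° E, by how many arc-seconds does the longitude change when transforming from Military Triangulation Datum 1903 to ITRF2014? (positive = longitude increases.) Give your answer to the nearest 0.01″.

At latitude 27.2327°, cos φ = 0.889155.
One radian of longitude at latitude φ spans R cos φ, so Δλ = ΔE / (R cos φ) = 507.0 / (6371000 × 0.889155) = 8.9500e-05 rad = 18.461″.

Δλ = 18.46″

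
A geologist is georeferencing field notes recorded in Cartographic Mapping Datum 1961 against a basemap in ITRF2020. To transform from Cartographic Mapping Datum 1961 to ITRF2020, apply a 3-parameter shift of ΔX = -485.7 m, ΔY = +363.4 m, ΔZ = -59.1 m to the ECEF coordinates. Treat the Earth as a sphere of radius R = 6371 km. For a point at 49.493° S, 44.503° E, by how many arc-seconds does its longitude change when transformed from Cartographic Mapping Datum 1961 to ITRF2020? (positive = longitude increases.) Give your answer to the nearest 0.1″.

sin φ = -0.760327, cos φ = 0.649541, sin λ = 0.700947, cos λ = 0.713214.
East component: ΔE = −sin λ·ΔX + cos λ·ΔY = −(0.700947)(-485.7) + (0.713214)(363.4) = 599.63 m.
1° of latitude spans πR/180 = 111195 m; at latitude φ, 1° of longitude spans that × cos φ = 72225.7 m, so Δλ = 599.63 / 72225.7 × 3600 = 29.888″.

Δλ = 29.9″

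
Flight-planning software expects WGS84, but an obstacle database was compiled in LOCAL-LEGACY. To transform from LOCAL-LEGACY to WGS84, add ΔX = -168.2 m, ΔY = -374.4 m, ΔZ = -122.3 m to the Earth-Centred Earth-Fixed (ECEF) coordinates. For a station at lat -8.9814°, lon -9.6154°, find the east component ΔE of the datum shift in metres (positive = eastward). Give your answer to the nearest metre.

ΔE = -397 m

The local east axis at (φ, λ) is (−sin λ, cos λ, 0), so ΔE = −sin(-9.6154°)·(-168.2) + cos(-9.6154°)·(-374.4) = -397.24 m.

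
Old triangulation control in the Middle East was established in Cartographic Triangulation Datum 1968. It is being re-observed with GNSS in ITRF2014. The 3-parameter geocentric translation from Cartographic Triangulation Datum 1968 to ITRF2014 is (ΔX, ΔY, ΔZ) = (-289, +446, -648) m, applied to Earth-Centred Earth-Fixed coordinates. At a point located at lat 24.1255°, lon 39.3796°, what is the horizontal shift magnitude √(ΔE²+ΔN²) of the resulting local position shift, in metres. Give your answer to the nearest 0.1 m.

The local east axis at (φ, λ) is (−sin λ, cos λ, 0), so ΔE = −sin(39.3796°)·(-289) + cos(39.3796°)·446 = 528.10 m.
The local north axis is (−sin φ cos λ, −sin φ sin λ, cos φ), giving ΔN = 91.306 − 115.659 − 591.399 = -615.75 m.
Horizontal magnitude = √(ΔE² + ΔN²) = √(528.10² + (-615.75)²) = 811.20 m.

811.2 m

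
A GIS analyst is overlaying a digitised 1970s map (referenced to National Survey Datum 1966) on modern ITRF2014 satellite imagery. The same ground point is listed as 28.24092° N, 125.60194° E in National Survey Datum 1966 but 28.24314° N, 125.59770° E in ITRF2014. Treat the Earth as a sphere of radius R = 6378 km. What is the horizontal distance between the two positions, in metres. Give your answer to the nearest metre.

484 m

Δφ = 28.24314° − 28.24092° = +0.00222°; Δλ = 125.59770° − 125.60194° = -0.00424°.
1° along a meridian = πR/180 = 111317 m.
ΔN = Δφ × 111317 = 247.1 m; ΔE = Δλ × 111317 × cos(28.24092°) = -0.00424 × 111317 × 0.880966 = -415.8 m.
Distance = √(ΔE² + ΔN²) = √((-415.8)² + 247.1²) = 483.7 m.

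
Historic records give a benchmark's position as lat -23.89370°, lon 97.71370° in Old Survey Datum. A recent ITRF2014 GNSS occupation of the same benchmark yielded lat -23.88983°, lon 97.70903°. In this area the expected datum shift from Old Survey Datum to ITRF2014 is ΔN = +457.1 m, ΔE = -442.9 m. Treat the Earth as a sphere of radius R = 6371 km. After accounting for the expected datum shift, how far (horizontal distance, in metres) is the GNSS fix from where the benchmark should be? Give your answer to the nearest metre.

42 m

Observed coordinate differences: Δφ = +0.00387°, Δλ = -0.00467°.
Converting to metres (1° lat = 111195 m, cos φ = 0.914298): observed ΔN = 430.3 m, observed ΔE = -474.8 m.
Subtracting the expected shift leaves a residual of 430.3 − (457.1) = -26.8 m north and -474.8 − (-442.9) = -31.9 m east.
Residual distance = √((-26.8)² + (-31.9)²) = 41.6 m.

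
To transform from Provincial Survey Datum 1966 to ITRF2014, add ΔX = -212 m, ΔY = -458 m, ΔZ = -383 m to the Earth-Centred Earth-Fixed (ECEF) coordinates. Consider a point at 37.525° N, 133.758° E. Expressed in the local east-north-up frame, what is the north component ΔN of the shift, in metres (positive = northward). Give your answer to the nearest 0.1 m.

ΔN = -191.6 m

At φ = 37.525°, λ = 133.758°: sin φ = 0.609108, cos φ = 0.793088, sin λ = 0.722267, cos λ = -0.691614.
ΔN = −sin φ cos λ·ΔX − sin φ sin λ·ΔY + cos φ·ΔZ = −(0.609108)(-0.691614)(-212) − (0.609108)(0.722267)(-458) + (0.793088)(-383) = -191.57 m.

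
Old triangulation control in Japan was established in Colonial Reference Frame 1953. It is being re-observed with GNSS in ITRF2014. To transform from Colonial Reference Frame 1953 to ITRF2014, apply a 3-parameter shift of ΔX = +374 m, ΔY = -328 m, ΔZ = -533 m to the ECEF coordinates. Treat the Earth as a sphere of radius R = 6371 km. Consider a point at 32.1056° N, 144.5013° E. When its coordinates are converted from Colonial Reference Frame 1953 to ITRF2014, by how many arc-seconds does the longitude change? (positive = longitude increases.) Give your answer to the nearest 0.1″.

sin φ = 0.531481, cos φ = 0.847070, sin λ = 0.580684, cos λ = -0.814129.
East component: ΔE = −sin λ·ΔX + cos λ·ΔY = −(0.580684)(374) + (-0.814129)(-328) = 49.86 m.
1° of latitude spans πR/180 = 111195 m; at latitude φ, 1° of longitude spans that × cos φ = 94189.9 m, so Δλ = 49.86 / 94189.9 × 3600 = 1.906″.

Δλ = 1.9″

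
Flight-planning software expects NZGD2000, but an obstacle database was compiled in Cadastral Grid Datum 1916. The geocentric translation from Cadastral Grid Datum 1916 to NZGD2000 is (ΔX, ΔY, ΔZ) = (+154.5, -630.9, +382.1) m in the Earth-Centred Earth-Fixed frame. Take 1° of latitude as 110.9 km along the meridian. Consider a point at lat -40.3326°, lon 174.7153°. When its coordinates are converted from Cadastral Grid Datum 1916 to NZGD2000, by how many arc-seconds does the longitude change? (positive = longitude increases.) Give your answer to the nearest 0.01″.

Δλ = 26.15″

sin φ = -0.647224, cos φ = 0.762300, sin λ = 0.092105, cos λ = -0.995749.
East component: ΔE = −sin λ·ΔX + cos λ·ΔY = −(0.092105)(154.5) + (-0.995749)(-630.9) = 613.99 m.
1° of latitude spans 110900 m; at latitude φ, 1° of longitude spans that × cos φ = 84539.1 m, so Δλ = 613.99 / 84539.1 × 3600 = 26.146″.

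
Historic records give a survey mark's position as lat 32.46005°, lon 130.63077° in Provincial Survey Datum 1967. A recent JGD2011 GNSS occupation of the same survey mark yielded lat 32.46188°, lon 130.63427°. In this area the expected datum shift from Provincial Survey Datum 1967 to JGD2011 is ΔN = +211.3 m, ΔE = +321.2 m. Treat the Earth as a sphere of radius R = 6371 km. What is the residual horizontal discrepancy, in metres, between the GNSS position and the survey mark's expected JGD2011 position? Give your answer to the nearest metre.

Observed coordinate differences: Δφ = +0.00183°, Δλ = +0.00350°.
Converting to metres (1° lat = 111195 m, cos φ = 0.843766): observed ΔN = 203.5 m, observed ΔE = 328.4 m.
Subtracting the expected shift leaves a residual of 203.5 − (211.3) = -7.8 m north and 328.4 − (321.2) = 7.2 m east.
Residual distance = √((-7.8)² + 7.2²) = 10.6 m.

11 m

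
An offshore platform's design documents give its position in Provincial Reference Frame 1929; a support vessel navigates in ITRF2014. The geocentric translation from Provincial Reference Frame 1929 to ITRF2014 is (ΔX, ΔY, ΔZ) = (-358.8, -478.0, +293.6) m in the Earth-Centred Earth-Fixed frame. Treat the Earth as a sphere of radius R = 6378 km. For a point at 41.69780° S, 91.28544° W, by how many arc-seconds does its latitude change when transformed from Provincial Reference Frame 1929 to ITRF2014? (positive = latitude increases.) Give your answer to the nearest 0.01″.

Δφ = 17.54″

sin φ = -0.665202, cos φ = 0.746664, sin λ = -0.999748, cos λ = -0.022433.
North component: ΔN = −sin φ cos λ·ΔX − sin φ sin λ·ΔY + cos φ·ΔZ = −(-0.665202)(-0.022433)(-358.8) − (-0.665202)(-0.999748)(-478.0) + (0.746664)(293.6) = 542.46 m.
1° of latitude spans πR/180 = 111317 m, so Δφ = 542.46 / 111317 × 3600 = 17.543″.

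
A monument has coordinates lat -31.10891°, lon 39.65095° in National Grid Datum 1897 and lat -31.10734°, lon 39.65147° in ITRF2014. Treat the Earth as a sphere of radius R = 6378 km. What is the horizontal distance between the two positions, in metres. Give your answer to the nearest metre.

182 m

Δφ = -31.10734° − -31.10891° = +0.00157°; Δλ = 39.65147° − 39.65095° = +0.00052°.
1° along a meridian = πR/180 = 111317 m.
ΔN = Δφ × 111317 = 174.8 m; ΔE = Δλ × 111317 × cos(-31.10891°) = +0.00052 × 111317 × 0.856187 = 49.6 m.
Distance = √(ΔE² + ΔN²) = √(49.6² + 174.8²) = 181.7 m.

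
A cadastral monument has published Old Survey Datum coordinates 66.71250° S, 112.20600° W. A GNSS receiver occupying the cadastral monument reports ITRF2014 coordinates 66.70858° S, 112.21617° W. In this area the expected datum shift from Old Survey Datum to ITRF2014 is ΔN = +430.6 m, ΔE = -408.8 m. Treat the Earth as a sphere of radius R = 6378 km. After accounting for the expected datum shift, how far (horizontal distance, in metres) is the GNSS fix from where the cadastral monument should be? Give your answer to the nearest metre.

39 m

Observed coordinate differences: Δφ = +0.00392°, Δλ = -0.01017°.
Converting to metres (1° lat = 111317 m, cos φ = 0.395345): observed ΔN = 436.4 m, observed ΔE = -447.6 m.
Subtracting the expected shift leaves a residual of 436.4 − (430.6) = 5.8 m north and -447.6 − (-408.8) = -38.8 m east.
Residual distance = √(5.8² + (-38.8)²) = 39.2 m.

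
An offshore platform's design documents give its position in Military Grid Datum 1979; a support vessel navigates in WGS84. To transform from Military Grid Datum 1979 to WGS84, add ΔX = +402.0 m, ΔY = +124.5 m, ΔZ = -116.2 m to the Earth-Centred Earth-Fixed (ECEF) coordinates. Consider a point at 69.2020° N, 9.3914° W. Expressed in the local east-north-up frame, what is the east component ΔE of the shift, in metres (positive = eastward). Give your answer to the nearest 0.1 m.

At φ = 69.2020°, λ = -9.3914°: sin φ = 0.934838, cos φ = 0.355074, sin λ = -0.163178, cos λ = 0.986597.
ΔE = −sin λ·ΔX + cos λ·ΔY = −(-0.163178)·(402.0) + (0.986597)·(124.5) = 188.43 m.

ΔE = 188.4 m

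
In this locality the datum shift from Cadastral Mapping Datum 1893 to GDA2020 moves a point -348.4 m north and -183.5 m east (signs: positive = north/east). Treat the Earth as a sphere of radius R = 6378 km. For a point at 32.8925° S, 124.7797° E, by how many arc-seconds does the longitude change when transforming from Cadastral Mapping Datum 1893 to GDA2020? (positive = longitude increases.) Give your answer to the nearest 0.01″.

At latitude -32.8925°, cos φ = 0.839691.
One radian of longitude at latitude φ spans R cos φ, so Δλ = ΔE / (R cos φ) = -183.5 / (6378000 × 0.839691) = -3.4264e-05 rad = -7.067″.

Δλ = -7.07″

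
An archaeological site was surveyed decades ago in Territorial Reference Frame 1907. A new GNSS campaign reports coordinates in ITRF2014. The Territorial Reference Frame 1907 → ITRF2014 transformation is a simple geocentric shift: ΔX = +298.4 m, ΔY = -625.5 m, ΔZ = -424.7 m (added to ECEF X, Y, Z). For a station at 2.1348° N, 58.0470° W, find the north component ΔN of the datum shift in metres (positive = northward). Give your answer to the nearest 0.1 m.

ΔN = -450.1 m

The local north axis is (−sin φ cos λ, −sin φ sin λ, cos φ), giving ΔN = -5.883 − 19.770 − 424.405 = -450.06 m.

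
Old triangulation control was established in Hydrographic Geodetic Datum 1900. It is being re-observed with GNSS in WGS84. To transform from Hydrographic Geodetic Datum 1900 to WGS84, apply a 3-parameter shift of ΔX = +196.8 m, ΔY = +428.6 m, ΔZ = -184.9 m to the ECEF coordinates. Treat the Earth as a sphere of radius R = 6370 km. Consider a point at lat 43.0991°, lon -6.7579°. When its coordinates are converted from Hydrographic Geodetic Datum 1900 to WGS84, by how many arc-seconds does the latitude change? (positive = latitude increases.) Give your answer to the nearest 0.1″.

Δφ = -7.6″

sin φ = 0.683262, cos φ = 0.730173, sin λ = -0.117674, cos λ = 0.993052.
North component: ΔN = −sin φ cos λ·ΔX − sin φ sin λ·ΔY + cos φ·ΔZ = −(0.683262)(0.993052)(196.8) − (0.683262)(-0.117674)(428.6) + (0.730173)(-184.9) = -234.08 m.
1° of latitude spans πR/180 = 111177 m, so Δφ = -234.08 / 111177 × 3600 = -7.580″.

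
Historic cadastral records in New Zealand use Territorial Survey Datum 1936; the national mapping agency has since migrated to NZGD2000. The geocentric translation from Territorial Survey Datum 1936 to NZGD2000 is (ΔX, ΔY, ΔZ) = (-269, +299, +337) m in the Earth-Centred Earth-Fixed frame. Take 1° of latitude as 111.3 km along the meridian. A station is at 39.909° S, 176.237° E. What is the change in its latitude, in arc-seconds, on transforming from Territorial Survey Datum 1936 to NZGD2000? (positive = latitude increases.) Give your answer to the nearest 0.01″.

sin φ = -0.641570, cos φ = 0.767064, sin λ = 0.065630, cos λ = -0.997844.
North component: ΔN = −sin φ cos λ·ΔX − sin φ sin λ·ΔY + cos φ·ΔZ = −(-0.641570)(-0.997844)(-269) − (-0.641570)(0.065630)(299) + (0.767064)(337) = 443.30 m.
1° of latitude spans 111300 m, so Δφ = 443.30 / 111300 × 3600 = 14.339″.

Δφ = 14.34″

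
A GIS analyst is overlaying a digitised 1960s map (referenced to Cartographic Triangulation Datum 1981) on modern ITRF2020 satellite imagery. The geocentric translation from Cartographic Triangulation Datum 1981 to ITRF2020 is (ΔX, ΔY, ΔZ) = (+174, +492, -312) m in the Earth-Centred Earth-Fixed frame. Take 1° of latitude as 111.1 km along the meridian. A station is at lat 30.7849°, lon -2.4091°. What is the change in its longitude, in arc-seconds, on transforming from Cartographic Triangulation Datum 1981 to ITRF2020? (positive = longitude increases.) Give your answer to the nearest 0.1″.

Δλ = 18.8″

sin φ = 0.511816, cos φ = 0.859095, sin λ = -0.042034, cos λ = 0.999116.
East component: ΔE = −sin λ·ΔX + cos λ·ΔY = −(-0.042034)(174) + (0.999116)(492) = 498.88 m.
1° of latitude spans 111100 m; at latitude φ, 1° of longitude spans that × cos φ = 95445.4 m, so Δλ = 498.88 / 95445.4 × 3600 = 18.817″.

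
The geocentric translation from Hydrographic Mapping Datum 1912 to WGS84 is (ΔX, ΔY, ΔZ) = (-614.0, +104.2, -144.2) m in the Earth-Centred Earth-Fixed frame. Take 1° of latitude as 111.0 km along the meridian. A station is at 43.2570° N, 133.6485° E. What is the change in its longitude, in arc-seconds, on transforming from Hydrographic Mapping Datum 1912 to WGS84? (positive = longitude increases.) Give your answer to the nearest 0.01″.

Δλ = 16.58″

sin φ = 0.685272, cos φ = 0.728287, sin λ = 0.723588, cos λ = -0.690232.
East component: ΔE = −sin λ·ΔX + cos λ·ΔY = −(0.723588)(-614.0) + (-0.690232)(104.2) = 372.36 m.
1° of latitude spans 111000 m; at latitude φ, 1° of longitude spans that × cos φ = 80839.9 m, so Δλ = 372.36 / 80839.9 × 3600 = 16.582″.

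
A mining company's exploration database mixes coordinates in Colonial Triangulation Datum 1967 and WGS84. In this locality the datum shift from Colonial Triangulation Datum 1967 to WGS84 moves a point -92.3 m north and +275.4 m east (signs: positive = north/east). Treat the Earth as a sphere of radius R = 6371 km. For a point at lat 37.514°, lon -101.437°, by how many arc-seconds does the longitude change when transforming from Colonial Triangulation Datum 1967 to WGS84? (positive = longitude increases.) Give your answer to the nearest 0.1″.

At latitude 37.514°, cos φ = 0.793205.
One radian of longitude at latitude φ spans R cos φ, so Δλ = ΔE / (R cos φ) = 275.4 / (6371000 × 0.793205) = 5.4497e-05 rad = 11.241″.

Δλ = 11.2″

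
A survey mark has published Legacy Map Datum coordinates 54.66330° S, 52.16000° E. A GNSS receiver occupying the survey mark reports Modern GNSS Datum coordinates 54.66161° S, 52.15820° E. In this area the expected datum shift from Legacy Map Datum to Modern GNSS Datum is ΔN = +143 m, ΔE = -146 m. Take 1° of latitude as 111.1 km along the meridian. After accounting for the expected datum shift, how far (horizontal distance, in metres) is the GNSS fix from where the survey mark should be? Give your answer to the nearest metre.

Observed coordinate differences: Δφ = +0.00169°, Δλ = -0.00180°.
Converting to metres (1° lat = 111100 m, cos φ = 0.578380): observed ΔN = 187.8 m, observed ΔE = -115.7 m.
Subtracting the expected shift leaves a residual of 187.8 − (143) = 44.8 m north and -115.7 − (-146) = 30.3 m east.
Residual distance = √(44.8² + 30.3²) = 54.1 m.

54 m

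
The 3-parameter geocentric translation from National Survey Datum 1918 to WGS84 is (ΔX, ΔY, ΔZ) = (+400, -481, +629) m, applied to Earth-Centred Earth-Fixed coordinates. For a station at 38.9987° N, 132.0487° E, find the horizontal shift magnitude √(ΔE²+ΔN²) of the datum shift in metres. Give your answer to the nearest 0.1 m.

At φ = 38.9987°, λ = 132.0487°: sin φ = 0.629303, cos φ = 0.777160, sin λ = 0.742576, cos λ = -0.669762.
ΔE = −sin λ·ΔX + cos λ·ΔY = −(0.742576)·(400) + (-0.669762)·(-481) = 25.13 m.
ΔN = −sin φ cos λ·ΔX − sin φ sin λ·ΔY + cos φ·ΔZ = −(0.629303)(-0.669762)(400) − (0.629303)(0.742576)(-481) + (0.777160)(629) = 882.20 m.
Horizontal magnitude = √(ΔE² + ΔN²) = √(25.13² + 882.20²) = 882.56 m.

882.6 m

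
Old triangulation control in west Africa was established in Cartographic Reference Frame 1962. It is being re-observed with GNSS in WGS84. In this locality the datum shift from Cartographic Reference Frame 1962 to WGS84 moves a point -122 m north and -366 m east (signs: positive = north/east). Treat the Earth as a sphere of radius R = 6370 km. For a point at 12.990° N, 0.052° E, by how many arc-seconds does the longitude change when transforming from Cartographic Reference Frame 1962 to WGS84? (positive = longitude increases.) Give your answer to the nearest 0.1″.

At latitude 12.990°, cos φ = 0.974409.
One radian of longitude at latitude φ spans R cos φ, so Δλ = ΔE / (R cos φ) = -366.0 / (6370000 × 0.974409) = -5.8966e-05 rad = -12.163″.

Δλ = -12.2″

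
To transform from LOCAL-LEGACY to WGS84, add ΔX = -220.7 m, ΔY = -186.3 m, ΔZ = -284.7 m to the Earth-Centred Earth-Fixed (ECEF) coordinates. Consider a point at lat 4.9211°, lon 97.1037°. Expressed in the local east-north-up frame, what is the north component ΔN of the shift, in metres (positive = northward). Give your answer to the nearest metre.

ΔN = -270 m

At φ = 4.9211°, λ = 97.1037°: sin φ = 0.085784, cos φ = 0.996314, sin λ = 0.992324, cos λ = -0.123666.
ΔN = −sin φ cos λ·ΔX − sin φ sin λ·ΔY + cos φ·ΔZ = −(0.085784)(-0.123666)(-220.7) − (0.085784)(0.992324)(-186.3) + (0.996314)(-284.7) = -270.13 m.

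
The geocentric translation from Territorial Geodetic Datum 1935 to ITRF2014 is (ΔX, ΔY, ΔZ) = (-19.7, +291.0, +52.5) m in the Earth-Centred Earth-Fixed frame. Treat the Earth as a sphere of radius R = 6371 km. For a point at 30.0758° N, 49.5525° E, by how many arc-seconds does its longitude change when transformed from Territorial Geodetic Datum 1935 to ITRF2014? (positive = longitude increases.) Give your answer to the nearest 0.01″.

sin φ = 0.501145, cos φ = 0.865363, sin λ = 0.761001, cos λ = 0.648751.
East component: ΔE = −sin λ·ΔX + cos λ·ΔY = −(0.761001)(-19.7) + (0.648751)(291.0) = 203.78 m.
1° of latitude spans πR/180 = 111195 m; at latitude φ, 1° of longitude spans that × cos φ = 96224.0 m, so Δλ = 203.78 / 96224.0 × 3600 = 7.624″.

Δλ = 7.62″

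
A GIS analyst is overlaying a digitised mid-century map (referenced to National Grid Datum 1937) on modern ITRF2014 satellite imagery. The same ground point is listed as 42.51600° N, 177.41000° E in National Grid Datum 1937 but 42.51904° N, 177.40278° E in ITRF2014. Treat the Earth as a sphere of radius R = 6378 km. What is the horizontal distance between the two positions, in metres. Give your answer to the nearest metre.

Δφ = 42.51904° − 42.51600° = +0.00304°; Δλ = 177.40278° − 177.41000° = -0.00722°.
1° along a meridian = πR/180 = 111317 m.
ΔN = Δφ × 111317 = 338.4 m; ΔE = Δλ × 111317 × cos(42.51600°) = -0.00722 × 111317 × 0.737089 = -592.4 m.
Distance = √(ΔE² + ΔN²) = √((-592.4)² + 338.4²) = 682.2 m.

682 m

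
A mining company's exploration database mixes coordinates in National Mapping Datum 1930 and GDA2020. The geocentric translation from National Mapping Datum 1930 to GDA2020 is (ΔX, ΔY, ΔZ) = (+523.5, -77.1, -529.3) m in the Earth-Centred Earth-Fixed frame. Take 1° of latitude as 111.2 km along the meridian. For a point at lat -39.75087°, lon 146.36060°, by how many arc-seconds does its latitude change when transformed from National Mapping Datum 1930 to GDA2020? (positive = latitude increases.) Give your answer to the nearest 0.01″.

sin φ = -0.639451, cos φ = 0.768832, sin λ = 0.553964, cos λ = -0.832540.
North component: ΔN = −sin φ cos λ·ΔX − sin φ sin λ·ΔY + cos φ·ΔZ = −(-0.639451)(-0.832540)(523.5) − (-0.639451)(0.553964)(-77.1) + (0.768832)(-529.3) = -712.95 m.
1° of latitude spans 111200 m, so Δφ = -712.95 / 111200 × 3600 = -23.081″.

Δφ = -23.08″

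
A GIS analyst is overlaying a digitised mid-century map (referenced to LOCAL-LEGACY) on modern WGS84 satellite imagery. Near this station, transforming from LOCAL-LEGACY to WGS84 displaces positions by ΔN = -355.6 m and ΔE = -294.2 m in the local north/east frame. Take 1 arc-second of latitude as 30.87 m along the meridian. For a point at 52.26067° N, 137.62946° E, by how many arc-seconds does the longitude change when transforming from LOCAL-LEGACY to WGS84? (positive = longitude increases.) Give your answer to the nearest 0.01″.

Δλ = -15.57″

At latitude 52.26067°, cos φ = 0.612070.
1″ of longitude at this latitude = 30.87 × cos φ = 18.8946 m, so Δλ = -294.2 / 18.8946 = -15.571″.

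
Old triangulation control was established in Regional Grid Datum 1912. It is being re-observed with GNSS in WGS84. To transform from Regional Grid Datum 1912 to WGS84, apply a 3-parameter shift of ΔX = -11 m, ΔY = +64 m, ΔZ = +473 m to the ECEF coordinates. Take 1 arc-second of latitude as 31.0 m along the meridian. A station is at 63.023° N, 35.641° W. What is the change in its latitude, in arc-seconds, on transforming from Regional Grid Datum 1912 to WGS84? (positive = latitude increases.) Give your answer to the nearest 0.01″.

sin φ = 0.891189, cos φ = 0.453633, sin λ = -0.582705, cos λ = 0.812684.
North component: ΔN = −sin φ cos λ·ΔX − sin φ sin λ·ΔY + cos φ·ΔZ = −(0.891189)(0.812684)(-11) − (0.891189)(-0.582705)(64) + (0.453633)(473) = 255.77 m.
1° of latitude spans 3600 × 31.00 = 111600 m, so Δφ = 255.77 / 111600 × 3600 = 8.251″.

Δφ = 8.25″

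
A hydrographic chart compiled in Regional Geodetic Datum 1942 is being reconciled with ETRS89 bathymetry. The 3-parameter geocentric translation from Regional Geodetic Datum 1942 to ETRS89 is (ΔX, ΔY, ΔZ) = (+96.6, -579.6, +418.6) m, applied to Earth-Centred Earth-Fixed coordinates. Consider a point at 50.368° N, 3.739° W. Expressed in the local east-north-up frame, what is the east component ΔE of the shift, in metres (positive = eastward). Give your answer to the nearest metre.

The local east axis at (φ, λ) is (−sin λ, cos λ, 0), so ΔE = −sin(-3.739°)·96.6 + cos(-3.739°)·(-579.6) = -572.07 m.

ΔE = -572 m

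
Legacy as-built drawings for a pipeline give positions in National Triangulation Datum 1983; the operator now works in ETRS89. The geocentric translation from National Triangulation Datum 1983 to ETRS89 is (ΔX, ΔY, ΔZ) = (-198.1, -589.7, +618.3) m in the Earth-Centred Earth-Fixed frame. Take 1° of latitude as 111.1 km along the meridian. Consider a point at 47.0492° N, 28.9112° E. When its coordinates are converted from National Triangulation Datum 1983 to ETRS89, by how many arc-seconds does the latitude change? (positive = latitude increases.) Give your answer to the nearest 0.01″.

sin φ = 0.731939, cos φ = 0.681370, sin λ = 0.483454, cos λ = 0.875370.
North component: ΔN = −sin φ cos λ·ΔX − sin φ sin λ·ΔY + cos φ·ΔZ = −(0.731939)(0.875370)(-198.1) − (0.731939)(0.483454)(-589.7) + (0.681370)(618.3) = 756.89 m.
1° of latitude spans 111100 m, so Δφ = 756.89 / 111100 × 3600 = 24.526″.

Δφ = 24.53″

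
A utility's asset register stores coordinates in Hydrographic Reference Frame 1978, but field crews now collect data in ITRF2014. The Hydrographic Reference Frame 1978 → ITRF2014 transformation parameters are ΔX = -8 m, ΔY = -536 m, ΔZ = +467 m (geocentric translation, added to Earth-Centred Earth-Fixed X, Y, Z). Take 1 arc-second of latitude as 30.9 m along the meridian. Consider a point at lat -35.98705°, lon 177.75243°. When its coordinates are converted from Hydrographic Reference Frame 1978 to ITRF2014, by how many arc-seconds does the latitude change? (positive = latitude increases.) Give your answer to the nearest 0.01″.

sin φ = -0.587602, cos φ = 0.809150, sin λ = 0.039217, cos λ = -0.999231.
North component: ΔN = −sin φ cos λ·ΔX − sin φ sin λ·ΔY + cos φ·ΔZ = −(-0.587602)(-0.999231)(-8) − (-0.587602)(0.039217)(-536) + (0.809150)(467) = 370.22 m.
1° of latitude spans 3600 × 30.90 = 111240 m, so Δφ = 370.22 / 111240 × 3600 = 11.981″.

Δφ = 11.98″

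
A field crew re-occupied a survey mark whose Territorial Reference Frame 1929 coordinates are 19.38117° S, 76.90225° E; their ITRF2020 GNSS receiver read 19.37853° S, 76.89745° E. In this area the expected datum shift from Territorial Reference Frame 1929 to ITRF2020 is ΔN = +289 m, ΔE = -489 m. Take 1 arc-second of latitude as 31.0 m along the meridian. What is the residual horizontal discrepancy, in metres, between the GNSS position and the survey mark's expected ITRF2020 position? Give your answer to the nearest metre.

17 m

Observed coordinate differences: Δφ = +0.00264°, Δλ = -0.00480°.
Converting to metres (1° lat = 111600 m, cos φ = 0.943332): observed ΔN = 294.6 m, observed ΔE = -505.3 m.
Subtracting the expected shift leaves a residual of 294.6 − (289) = 5.6 m north and -505.3 − (-489) = -16.3 m east.
Residual distance = √(5.6² + (-16.3)²) = 17.3 m.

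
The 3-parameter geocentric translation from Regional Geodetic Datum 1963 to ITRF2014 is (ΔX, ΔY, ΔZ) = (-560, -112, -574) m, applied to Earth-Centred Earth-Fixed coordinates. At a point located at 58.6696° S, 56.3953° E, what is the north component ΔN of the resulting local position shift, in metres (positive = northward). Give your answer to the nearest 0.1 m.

The local north axis is (−sin φ cos λ, −sin φ sin λ, cos φ), giving ΔN = -264.743 − 79.680 − 298.464 = -642.89 m.

ΔN = -642.9 m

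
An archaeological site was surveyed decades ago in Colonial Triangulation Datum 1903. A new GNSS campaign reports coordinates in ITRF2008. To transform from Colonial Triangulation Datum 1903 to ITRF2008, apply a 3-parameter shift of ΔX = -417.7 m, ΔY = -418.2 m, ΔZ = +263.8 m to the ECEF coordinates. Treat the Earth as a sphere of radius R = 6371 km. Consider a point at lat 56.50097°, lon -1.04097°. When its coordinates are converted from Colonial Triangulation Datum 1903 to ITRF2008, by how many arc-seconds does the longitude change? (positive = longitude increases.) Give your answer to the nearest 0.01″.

sin φ = 0.833895, cos φ = 0.551923, sin λ = -0.018167, cos λ = 0.999835.
East component: ΔE = −sin λ·ΔX + cos λ·ΔY = −(-0.018167)(-417.7) + (0.999835)(-418.2) = -425.72 m.
1° of latitude spans πR/180 = 111195 m; at latitude φ, 1° of longitude spans that × cos φ = 61371.0 m, so Δλ = -425.72 / 61371.0 × 3600 = -24.973″.

Δλ = -24.97″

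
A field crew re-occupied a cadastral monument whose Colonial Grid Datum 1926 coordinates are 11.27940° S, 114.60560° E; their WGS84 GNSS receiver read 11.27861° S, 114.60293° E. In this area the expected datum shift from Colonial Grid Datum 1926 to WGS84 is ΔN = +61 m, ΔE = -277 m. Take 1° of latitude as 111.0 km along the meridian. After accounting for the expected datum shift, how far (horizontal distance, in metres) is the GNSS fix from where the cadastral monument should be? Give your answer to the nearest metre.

30 m

Observed coordinate differences: Δφ = +0.00079°, Δλ = -0.00267°.
Converting to metres (1° lat = 111000 m, cos φ = 0.980685): observed ΔN = 87.7 m, observed ΔE = -290.6 m.
Subtracting the expected shift leaves a residual of 87.7 − (61) = 26.7 m north and -290.6 − (-277) = -13.6 m east.
Residual distance = √(26.7² + (-13.6)²) = 30.0 m.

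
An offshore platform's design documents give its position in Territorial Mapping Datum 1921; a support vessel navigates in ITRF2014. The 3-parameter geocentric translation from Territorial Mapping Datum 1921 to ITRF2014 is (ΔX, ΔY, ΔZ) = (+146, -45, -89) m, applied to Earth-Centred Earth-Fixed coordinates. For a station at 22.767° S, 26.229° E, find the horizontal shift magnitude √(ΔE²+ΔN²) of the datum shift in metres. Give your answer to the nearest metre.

112 m

The local east axis at (φ, λ) is (−sin λ, cos λ, 0), so ΔE = −sin(26.229°)·146 + cos(26.229°)·(-45) = -104.89 m.
The local north axis is (−sin φ cos λ, −sin φ sin λ, cos φ), giving ΔN = 50.682 − 7.696 − 82.066 = -39.08 m.
Horizontal magnitude = √(ΔE² + ΔN²) = √((-104.89)² + (-39.08)²) = 111.94 m.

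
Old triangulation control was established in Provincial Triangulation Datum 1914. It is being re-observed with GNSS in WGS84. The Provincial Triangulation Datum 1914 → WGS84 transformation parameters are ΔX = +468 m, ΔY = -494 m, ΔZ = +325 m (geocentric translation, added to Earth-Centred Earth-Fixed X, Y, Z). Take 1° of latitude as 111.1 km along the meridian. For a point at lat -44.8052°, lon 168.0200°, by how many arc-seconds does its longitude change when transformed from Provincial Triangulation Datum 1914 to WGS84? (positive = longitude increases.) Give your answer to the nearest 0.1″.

Δλ = 17.6″

sin φ = -0.704699, cos φ = 0.709507, sin λ = 0.207570, cos λ = -0.978220.
East component: ΔE = −sin λ·ΔX + cos λ·ΔY = −(0.207570)(468) + (-0.978220)(-494) = 386.10 m.
1° of latitude spans 111100 m; at latitude φ, 1° of longitude spans that × cos φ = 78826.2 m, so Δλ = 386.10 / 78826.2 × 3600 = 17.633″.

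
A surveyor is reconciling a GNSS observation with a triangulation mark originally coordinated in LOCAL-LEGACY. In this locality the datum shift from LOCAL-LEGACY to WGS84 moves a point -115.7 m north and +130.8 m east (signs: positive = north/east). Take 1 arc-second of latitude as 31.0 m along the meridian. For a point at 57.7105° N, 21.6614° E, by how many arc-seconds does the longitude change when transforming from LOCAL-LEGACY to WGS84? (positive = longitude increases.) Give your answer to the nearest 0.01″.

At latitude 57.7105°, cos φ = 0.534197.
1″ of longitude at this latitude = 31.00 × cos φ = 16.5601 m, so Δλ = 130.8 / 16.5601 = 7.898″.

Δλ = 7.90″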